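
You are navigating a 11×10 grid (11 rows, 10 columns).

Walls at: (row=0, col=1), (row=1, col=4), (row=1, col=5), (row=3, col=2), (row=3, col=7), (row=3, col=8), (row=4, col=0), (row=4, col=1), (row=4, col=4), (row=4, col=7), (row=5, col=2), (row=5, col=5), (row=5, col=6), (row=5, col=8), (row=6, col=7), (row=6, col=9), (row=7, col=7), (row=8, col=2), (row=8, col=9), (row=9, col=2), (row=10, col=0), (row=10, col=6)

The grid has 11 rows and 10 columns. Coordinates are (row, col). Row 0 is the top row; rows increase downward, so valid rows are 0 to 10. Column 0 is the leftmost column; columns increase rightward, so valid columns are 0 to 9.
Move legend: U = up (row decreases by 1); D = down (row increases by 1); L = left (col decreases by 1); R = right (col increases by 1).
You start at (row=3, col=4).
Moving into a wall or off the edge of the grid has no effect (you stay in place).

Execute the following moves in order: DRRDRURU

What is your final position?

Answer: Final position: (row=2, col=6)

Derivation:
Start: (row=3, col=4)
  D (down): blocked, stay at (row=3, col=4)
  R (right): (row=3, col=4) -> (row=3, col=5)
  R (right): (row=3, col=5) -> (row=3, col=6)
  D (down): (row=3, col=6) -> (row=4, col=6)
  R (right): blocked, stay at (row=4, col=6)
  U (up): (row=4, col=6) -> (row=3, col=6)
  R (right): blocked, stay at (row=3, col=6)
  U (up): (row=3, col=6) -> (row=2, col=6)
Final: (row=2, col=6)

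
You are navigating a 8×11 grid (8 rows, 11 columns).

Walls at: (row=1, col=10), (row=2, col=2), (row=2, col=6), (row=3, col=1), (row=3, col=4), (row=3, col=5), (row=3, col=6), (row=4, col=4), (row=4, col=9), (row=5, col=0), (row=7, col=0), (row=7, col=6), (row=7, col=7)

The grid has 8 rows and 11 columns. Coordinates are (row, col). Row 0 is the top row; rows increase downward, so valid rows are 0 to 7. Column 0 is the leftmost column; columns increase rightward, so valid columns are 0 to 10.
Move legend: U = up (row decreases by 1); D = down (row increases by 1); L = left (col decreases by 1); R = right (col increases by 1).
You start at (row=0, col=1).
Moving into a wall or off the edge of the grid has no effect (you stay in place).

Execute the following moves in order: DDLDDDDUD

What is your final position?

Start: (row=0, col=1)
  D (down): (row=0, col=1) -> (row=1, col=1)
  D (down): (row=1, col=1) -> (row=2, col=1)
  L (left): (row=2, col=1) -> (row=2, col=0)
  D (down): (row=2, col=0) -> (row=3, col=0)
  D (down): (row=3, col=0) -> (row=4, col=0)
  D (down): blocked, stay at (row=4, col=0)
  D (down): blocked, stay at (row=4, col=0)
  U (up): (row=4, col=0) -> (row=3, col=0)
  D (down): (row=3, col=0) -> (row=4, col=0)
Final: (row=4, col=0)

Answer: Final position: (row=4, col=0)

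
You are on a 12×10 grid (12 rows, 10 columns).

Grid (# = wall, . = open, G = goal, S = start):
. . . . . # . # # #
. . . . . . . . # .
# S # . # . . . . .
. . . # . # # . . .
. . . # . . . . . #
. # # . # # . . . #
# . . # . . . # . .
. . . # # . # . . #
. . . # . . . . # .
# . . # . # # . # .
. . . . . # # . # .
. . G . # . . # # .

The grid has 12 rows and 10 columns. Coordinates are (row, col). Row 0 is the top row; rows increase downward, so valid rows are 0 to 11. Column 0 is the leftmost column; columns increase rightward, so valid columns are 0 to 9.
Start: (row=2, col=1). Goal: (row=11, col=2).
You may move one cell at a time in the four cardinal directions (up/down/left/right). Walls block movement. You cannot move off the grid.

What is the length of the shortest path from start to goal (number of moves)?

Answer: Shortest path length: 22

Derivation:
BFS from (row=2, col=1) until reaching (row=11, col=2):
  Distance 0: (row=2, col=1)
  Distance 1: (row=1, col=1), (row=3, col=1)
  Distance 2: (row=0, col=1), (row=1, col=0), (row=1, col=2), (row=3, col=0), (row=3, col=2), (row=4, col=1)
  Distance 3: (row=0, col=0), (row=0, col=2), (row=1, col=3), (row=4, col=0), (row=4, col=2)
  Distance 4: (row=0, col=3), (row=1, col=4), (row=2, col=3), (row=5, col=0)
  Distance 5: (row=0, col=4), (row=1, col=5)
  Distance 6: (row=1, col=6), (row=2, col=5)
  Distance 7: (row=0, col=6), (row=1, col=7), (row=2, col=6)
  Distance 8: (row=2, col=7)
  Distance 9: (row=2, col=8), (row=3, col=7)
  Distance 10: (row=2, col=9), (row=3, col=8), (row=4, col=7)
  Distance 11: (row=1, col=9), (row=3, col=9), (row=4, col=6), (row=4, col=8), (row=5, col=7)
  Distance 12: (row=4, col=5), (row=5, col=6), (row=5, col=8)
  Distance 13: (row=4, col=4), (row=6, col=6), (row=6, col=8)
  Distance 14: (row=3, col=4), (row=6, col=5), (row=6, col=9), (row=7, col=8)
  Distance 15: (row=6, col=4), (row=7, col=5), (row=7, col=7)
  Distance 16: (row=8, col=5), (row=8, col=7)
  Distance 17: (row=8, col=4), (row=8, col=6), (row=9, col=7)
  Distance 18: (row=9, col=4), (row=10, col=7)
  Distance 19: (row=10, col=4)
  Distance 20: (row=10, col=3)
  Distance 21: (row=10, col=2), (row=11, col=3)
  Distance 22: (row=9, col=2), (row=10, col=1), (row=11, col=2)  <- goal reached here
One shortest path (22 moves): (row=2, col=1) -> (row=1, col=1) -> (row=1, col=2) -> (row=1, col=3) -> (row=1, col=4) -> (row=1, col=5) -> (row=1, col=6) -> (row=1, col=7) -> (row=2, col=7) -> (row=3, col=7) -> (row=4, col=7) -> (row=4, col=6) -> (row=5, col=6) -> (row=6, col=6) -> (row=6, col=5) -> (row=7, col=5) -> (row=8, col=5) -> (row=8, col=4) -> (row=9, col=4) -> (row=10, col=4) -> (row=10, col=3) -> (row=10, col=2) -> (row=11, col=2)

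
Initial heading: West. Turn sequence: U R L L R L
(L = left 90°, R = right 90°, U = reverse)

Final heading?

Answer: Final heading: North

Derivation:
Start: West
  U (U-turn (180°)) -> East
  R (right (90° clockwise)) -> South
  L (left (90° counter-clockwise)) -> East
  L (left (90° counter-clockwise)) -> North
  R (right (90° clockwise)) -> East
  L (left (90° counter-clockwise)) -> North
Final: North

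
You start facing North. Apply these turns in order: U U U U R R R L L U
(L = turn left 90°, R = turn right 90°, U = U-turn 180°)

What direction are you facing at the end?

Answer: Final heading: West

Derivation:
Start: North
  U (U-turn (180°)) -> South
  U (U-turn (180°)) -> North
  U (U-turn (180°)) -> South
  U (U-turn (180°)) -> North
  R (right (90° clockwise)) -> East
  R (right (90° clockwise)) -> South
  R (right (90° clockwise)) -> West
  L (left (90° counter-clockwise)) -> South
  L (left (90° counter-clockwise)) -> East
  U (U-turn (180°)) -> West
Final: West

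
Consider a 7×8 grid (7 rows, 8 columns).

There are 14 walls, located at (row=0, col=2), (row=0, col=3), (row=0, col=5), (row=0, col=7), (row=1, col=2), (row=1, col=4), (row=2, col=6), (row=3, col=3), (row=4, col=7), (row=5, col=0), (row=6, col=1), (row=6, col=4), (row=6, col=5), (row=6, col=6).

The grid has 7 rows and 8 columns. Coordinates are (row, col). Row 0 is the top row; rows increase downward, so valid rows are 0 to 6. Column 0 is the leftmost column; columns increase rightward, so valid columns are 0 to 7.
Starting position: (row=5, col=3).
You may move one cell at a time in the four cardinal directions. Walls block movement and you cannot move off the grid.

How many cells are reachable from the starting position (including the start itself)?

BFS flood-fill from (row=5, col=3):
  Distance 0: (row=5, col=3)
  Distance 1: (row=4, col=3), (row=5, col=2), (row=5, col=4), (row=6, col=3)
  Distance 2: (row=4, col=2), (row=4, col=4), (row=5, col=1), (row=5, col=5), (row=6, col=2)
  Distance 3: (row=3, col=2), (row=3, col=4), (row=4, col=1), (row=4, col=5), (row=5, col=6)
  Distance 4: (row=2, col=2), (row=2, col=4), (row=3, col=1), (row=3, col=5), (row=4, col=0), (row=4, col=6), (row=5, col=7)
  Distance 5: (row=2, col=1), (row=2, col=3), (row=2, col=5), (row=3, col=0), (row=3, col=6), (row=6, col=7)
  Distance 6: (row=1, col=1), (row=1, col=3), (row=1, col=5), (row=2, col=0), (row=3, col=7)
  Distance 7: (row=0, col=1), (row=1, col=0), (row=1, col=6), (row=2, col=7)
  Distance 8: (row=0, col=0), (row=0, col=6), (row=1, col=7)
Total reachable: 40 (grid has 42 open cells total)

Answer: Reachable cells: 40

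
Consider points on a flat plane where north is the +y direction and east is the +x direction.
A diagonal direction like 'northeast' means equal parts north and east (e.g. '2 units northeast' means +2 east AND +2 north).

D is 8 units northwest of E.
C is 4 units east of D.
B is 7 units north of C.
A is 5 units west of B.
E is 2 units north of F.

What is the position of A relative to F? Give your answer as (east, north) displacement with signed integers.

Place F at the origin (east=0, north=0).
  E is 2 units north of F: delta (east=+0, north=+2); E at (east=0, north=2).
  D is 8 units northwest of E: delta (east=-8, north=+8); D at (east=-8, north=10).
  C is 4 units east of D: delta (east=+4, north=+0); C at (east=-4, north=10).
  B is 7 units north of C: delta (east=+0, north=+7); B at (east=-4, north=17).
  A is 5 units west of B: delta (east=-5, north=+0); A at (east=-9, north=17).
Therefore A relative to F: (east=-9, north=17).

Answer: A is at (east=-9, north=17) relative to F.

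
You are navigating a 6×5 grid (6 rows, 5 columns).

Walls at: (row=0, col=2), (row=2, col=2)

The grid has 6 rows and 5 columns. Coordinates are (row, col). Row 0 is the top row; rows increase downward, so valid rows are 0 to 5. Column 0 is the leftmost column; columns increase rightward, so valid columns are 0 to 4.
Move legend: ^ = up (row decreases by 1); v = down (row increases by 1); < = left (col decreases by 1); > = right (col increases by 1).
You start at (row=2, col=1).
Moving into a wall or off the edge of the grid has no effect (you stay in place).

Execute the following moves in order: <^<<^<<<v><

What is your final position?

Answer: Final position: (row=1, col=0)

Derivation:
Start: (row=2, col=1)
  < (left): (row=2, col=1) -> (row=2, col=0)
  ^ (up): (row=2, col=0) -> (row=1, col=0)
  < (left): blocked, stay at (row=1, col=0)
  < (left): blocked, stay at (row=1, col=0)
  ^ (up): (row=1, col=0) -> (row=0, col=0)
  [×3]< (left): blocked, stay at (row=0, col=0)
  v (down): (row=0, col=0) -> (row=1, col=0)
  > (right): (row=1, col=0) -> (row=1, col=1)
  < (left): (row=1, col=1) -> (row=1, col=0)
Final: (row=1, col=0)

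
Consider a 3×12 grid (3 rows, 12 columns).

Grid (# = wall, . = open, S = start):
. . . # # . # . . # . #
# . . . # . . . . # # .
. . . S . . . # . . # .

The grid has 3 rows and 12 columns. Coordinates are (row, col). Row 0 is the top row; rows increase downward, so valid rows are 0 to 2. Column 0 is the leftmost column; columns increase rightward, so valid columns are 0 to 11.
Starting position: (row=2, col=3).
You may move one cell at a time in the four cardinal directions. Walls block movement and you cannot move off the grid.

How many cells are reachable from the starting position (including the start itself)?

BFS flood-fill from (row=2, col=3):
  Distance 0: (row=2, col=3)
  Distance 1: (row=1, col=3), (row=2, col=2), (row=2, col=4)
  Distance 2: (row=1, col=2), (row=2, col=1), (row=2, col=5)
  Distance 3: (row=0, col=2), (row=1, col=1), (row=1, col=5), (row=2, col=0), (row=2, col=6)
  Distance 4: (row=0, col=1), (row=0, col=5), (row=1, col=6)
  Distance 5: (row=0, col=0), (row=1, col=7)
  Distance 6: (row=0, col=7), (row=1, col=8)
  Distance 7: (row=0, col=8), (row=2, col=8)
  Distance 8: (row=2, col=9)
Total reachable: 22 (grid has 25 open cells total)

Answer: Reachable cells: 22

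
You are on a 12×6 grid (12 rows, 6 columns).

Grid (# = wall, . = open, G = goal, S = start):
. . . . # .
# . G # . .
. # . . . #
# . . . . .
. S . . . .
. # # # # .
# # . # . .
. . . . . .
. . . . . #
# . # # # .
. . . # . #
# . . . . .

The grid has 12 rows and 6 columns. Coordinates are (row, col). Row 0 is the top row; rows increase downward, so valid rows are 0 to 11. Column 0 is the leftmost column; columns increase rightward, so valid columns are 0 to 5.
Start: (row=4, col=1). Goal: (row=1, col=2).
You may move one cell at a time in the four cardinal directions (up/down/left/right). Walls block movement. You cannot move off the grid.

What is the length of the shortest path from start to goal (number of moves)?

Answer: Shortest path length: 4

Derivation:
BFS from (row=4, col=1) until reaching (row=1, col=2):
  Distance 0: (row=4, col=1)
  Distance 1: (row=3, col=1), (row=4, col=0), (row=4, col=2)
  Distance 2: (row=3, col=2), (row=4, col=3), (row=5, col=0)
  Distance 3: (row=2, col=2), (row=3, col=3), (row=4, col=4)
  Distance 4: (row=1, col=2), (row=2, col=3), (row=3, col=4), (row=4, col=5)  <- goal reached here
One shortest path (4 moves): (row=4, col=1) -> (row=4, col=2) -> (row=3, col=2) -> (row=2, col=2) -> (row=1, col=2)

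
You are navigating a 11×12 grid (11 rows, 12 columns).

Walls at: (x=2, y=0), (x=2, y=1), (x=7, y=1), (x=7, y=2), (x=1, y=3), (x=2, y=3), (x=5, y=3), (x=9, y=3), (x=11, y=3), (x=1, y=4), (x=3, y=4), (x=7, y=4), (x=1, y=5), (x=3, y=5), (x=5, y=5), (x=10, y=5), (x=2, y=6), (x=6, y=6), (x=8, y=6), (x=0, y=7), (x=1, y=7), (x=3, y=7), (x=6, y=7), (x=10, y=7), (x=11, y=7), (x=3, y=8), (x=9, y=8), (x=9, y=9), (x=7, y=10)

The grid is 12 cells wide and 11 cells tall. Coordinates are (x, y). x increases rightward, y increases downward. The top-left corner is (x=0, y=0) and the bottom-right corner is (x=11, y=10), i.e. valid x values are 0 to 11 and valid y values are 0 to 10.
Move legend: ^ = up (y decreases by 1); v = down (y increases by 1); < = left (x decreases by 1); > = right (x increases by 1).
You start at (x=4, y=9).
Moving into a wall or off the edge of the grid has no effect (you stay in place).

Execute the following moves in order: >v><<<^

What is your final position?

Answer: Final position: (x=3, y=9)

Derivation:
Start: (x=4, y=9)
  > (right): (x=4, y=9) -> (x=5, y=9)
  v (down): (x=5, y=9) -> (x=5, y=10)
  > (right): (x=5, y=10) -> (x=6, y=10)
  < (left): (x=6, y=10) -> (x=5, y=10)
  < (left): (x=5, y=10) -> (x=4, y=10)
  < (left): (x=4, y=10) -> (x=3, y=10)
  ^ (up): (x=3, y=10) -> (x=3, y=9)
Final: (x=3, y=9)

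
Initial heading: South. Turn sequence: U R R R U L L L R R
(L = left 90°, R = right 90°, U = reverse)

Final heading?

Start: South
  U (U-turn (180°)) -> North
  R (right (90° clockwise)) -> East
  R (right (90° clockwise)) -> South
  R (right (90° clockwise)) -> West
  U (U-turn (180°)) -> East
  L (left (90° counter-clockwise)) -> North
  L (left (90° counter-clockwise)) -> West
  L (left (90° counter-clockwise)) -> South
  R (right (90° clockwise)) -> West
  R (right (90° clockwise)) -> North
Final: North

Answer: Final heading: North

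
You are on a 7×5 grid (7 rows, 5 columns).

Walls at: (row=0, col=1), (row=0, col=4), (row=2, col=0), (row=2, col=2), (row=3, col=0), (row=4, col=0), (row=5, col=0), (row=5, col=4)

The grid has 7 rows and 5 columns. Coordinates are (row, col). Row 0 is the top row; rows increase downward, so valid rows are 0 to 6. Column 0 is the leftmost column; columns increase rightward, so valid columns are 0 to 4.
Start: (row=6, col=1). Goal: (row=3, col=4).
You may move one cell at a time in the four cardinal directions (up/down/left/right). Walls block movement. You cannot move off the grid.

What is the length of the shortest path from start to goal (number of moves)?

BFS from (row=6, col=1) until reaching (row=3, col=4):
  Distance 0: (row=6, col=1)
  Distance 1: (row=5, col=1), (row=6, col=0), (row=6, col=2)
  Distance 2: (row=4, col=1), (row=5, col=2), (row=6, col=3)
  Distance 3: (row=3, col=1), (row=4, col=2), (row=5, col=3), (row=6, col=4)
  Distance 4: (row=2, col=1), (row=3, col=2), (row=4, col=3)
  Distance 5: (row=1, col=1), (row=3, col=3), (row=4, col=4)
  Distance 6: (row=1, col=0), (row=1, col=2), (row=2, col=3), (row=3, col=4)  <- goal reached here
One shortest path (6 moves): (row=6, col=1) -> (row=6, col=2) -> (row=6, col=3) -> (row=5, col=3) -> (row=4, col=3) -> (row=4, col=4) -> (row=3, col=4)

Answer: Shortest path length: 6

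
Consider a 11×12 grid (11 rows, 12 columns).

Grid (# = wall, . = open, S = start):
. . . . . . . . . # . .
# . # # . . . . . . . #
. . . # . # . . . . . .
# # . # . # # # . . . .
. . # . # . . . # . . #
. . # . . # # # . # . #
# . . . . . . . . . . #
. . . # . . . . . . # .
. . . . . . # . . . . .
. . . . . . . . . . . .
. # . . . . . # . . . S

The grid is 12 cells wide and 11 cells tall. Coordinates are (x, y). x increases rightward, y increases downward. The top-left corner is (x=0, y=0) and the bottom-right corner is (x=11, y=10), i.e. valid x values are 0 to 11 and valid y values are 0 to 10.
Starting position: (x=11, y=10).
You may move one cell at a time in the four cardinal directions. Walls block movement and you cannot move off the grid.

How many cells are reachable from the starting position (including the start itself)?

BFS flood-fill from (x=11, y=10):
  Distance 0: (x=11, y=10)
  Distance 1: (x=11, y=9), (x=10, y=10)
  Distance 2: (x=11, y=8), (x=10, y=9), (x=9, y=10)
  Distance 3: (x=11, y=7), (x=10, y=8), (x=9, y=9), (x=8, y=10)
  Distance 4: (x=9, y=8), (x=8, y=9)
  Distance 5: (x=9, y=7), (x=8, y=8), (x=7, y=9)
  Distance 6: (x=9, y=6), (x=8, y=7), (x=7, y=8), (x=6, y=9)
  Distance 7: (x=8, y=6), (x=10, y=6), (x=7, y=7), (x=5, y=9), (x=6, y=10)
  Distance 8: (x=8, y=5), (x=10, y=5), (x=7, y=6), (x=6, y=7), (x=5, y=8), (x=4, y=9), (x=5, y=10)
  Distance 9: (x=10, y=4), (x=6, y=6), (x=5, y=7), (x=4, y=8), (x=3, y=9), (x=4, y=10)
  Distance 10: (x=10, y=3), (x=9, y=4), (x=5, y=6), (x=4, y=7), (x=3, y=8), (x=2, y=9), (x=3, y=10)
  Distance 11: (x=10, y=2), (x=9, y=3), (x=11, y=3), (x=4, y=6), (x=2, y=8), (x=1, y=9), (x=2, y=10)
  Distance 12: (x=10, y=1), (x=9, y=2), (x=11, y=2), (x=8, y=3), (x=4, y=5), (x=3, y=6), (x=2, y=7), (x=1, y=8), (x=0, y=9)
  Distance 13: (x=10, y=0), (x=9, y=1), (x=8, y=2), (x=3, y=5), (x=2, y=6), (x=1, y=7), (x=0, y=8), (x=0, y=10)
  Distance 14: (x=11, y=0), (x=8, y=1), (x=7, y=2), (x=3, y=4), (x=1, y=6), (x=0, y=7)
  Distance 15: (x=8, y=0), (x=7, y=1), (x=6, y=2), (x=1, y=5)
  Distance 16: (x=7, y=0), (x=6, y=1), (x=1, y=4), (x=0, y=5)
  Distance 17: (x=6, y=0), (x=5, y=1), (x=0, y=4)
  Distance 18: (x=5, y=0), (x=4, y=1)
  Distance 19: (x=4, y=0), (x=4, y=2)
  Distance 20: (x=3, y=0), (x=4, y=3)
  Distance 21: (x=2, y=0)
  Distance 22: (x=1, y=0)
  Distance 23: (x=0, y=0), (x=1, y=1)
  Distance 24: (x=1, y=2)
  Distance 25: (x=0, y=2), (x=2, y=2)
  Distance 26: (x=2, y=3)
Total reachable: 99 (grid has 102 open cells total)

Answer: Reachable cells: 99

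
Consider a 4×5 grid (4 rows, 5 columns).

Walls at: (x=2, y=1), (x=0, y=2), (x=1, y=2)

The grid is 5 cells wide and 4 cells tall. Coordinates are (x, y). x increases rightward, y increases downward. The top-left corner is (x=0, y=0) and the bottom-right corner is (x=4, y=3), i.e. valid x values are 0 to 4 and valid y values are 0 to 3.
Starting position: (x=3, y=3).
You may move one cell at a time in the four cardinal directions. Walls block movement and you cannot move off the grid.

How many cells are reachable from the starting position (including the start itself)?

Answer: Reachable cells: 17

Derivation:
BFS flood-fill from (x=3, y=3):
  Distance 0: (x=3, y=3)
  Distance 1: (x=3, y=2), (x=2, y=3), (x=4, y=3)
  Distance 2: (x=3, y=1), (x=2, y=2), (x=4, y=2), (x=1, y=3)
  Distance 3: (x=3, y=0), (x=4, y=1), (x=0, y=3)
  Distance 4: (x=2, y=0), (x=4, y=0)
  Distance 5: (x=1, y=0)
  Distance 6: (x=0, y=0), (x=1, y=1)
  Distance 7: (x=0, y=1)
Total reachable: 17 (grid has 17 open cells total)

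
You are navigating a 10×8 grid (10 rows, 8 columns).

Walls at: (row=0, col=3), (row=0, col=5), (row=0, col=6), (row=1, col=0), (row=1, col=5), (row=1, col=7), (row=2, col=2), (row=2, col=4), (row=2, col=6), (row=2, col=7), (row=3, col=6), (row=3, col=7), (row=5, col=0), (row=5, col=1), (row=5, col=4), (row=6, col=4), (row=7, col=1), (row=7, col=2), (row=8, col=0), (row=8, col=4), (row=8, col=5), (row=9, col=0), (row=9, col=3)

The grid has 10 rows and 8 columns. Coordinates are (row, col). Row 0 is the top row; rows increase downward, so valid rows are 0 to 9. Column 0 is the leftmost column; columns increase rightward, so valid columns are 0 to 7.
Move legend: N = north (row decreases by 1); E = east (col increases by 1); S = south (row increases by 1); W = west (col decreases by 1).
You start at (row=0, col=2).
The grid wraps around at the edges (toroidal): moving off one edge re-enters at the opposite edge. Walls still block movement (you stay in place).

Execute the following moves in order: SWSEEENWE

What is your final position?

Answer: Final position: (row=1, col=2)

Derivation:
Start: (row=0, col=2)
  S (south): (row=0, col=2) -> (row=1, col=2)
  W (west): (row=1, col=2) -> (row=1, col=1)
  S (south): (row=1, col=1) -> (row=2, col=1)
  [×3]E (east): blocked, stay at (row=2, col=1)
  N (north): (row=2, col=1) -> (row=1, col=1)
  W (west): blocked, stay at (row=1, col=1)
  E (east): (row=1, col=1) -> (row=1, col=2)
Final: (row=1, col=2)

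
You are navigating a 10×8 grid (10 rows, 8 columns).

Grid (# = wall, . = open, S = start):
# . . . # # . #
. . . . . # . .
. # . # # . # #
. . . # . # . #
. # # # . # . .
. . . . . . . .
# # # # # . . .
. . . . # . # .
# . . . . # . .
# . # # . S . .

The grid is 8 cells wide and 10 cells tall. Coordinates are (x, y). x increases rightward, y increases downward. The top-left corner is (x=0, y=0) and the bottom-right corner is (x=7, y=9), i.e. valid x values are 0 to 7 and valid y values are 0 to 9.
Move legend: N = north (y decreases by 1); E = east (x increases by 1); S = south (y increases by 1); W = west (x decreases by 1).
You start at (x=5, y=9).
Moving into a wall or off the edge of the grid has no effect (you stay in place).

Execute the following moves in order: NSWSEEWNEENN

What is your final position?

Start: (x=5, y=9)
  N (north): blocked, stay at (x=5, y=9)
  S (south): blocked, stay at (x=5, y=9)
  W (west): (x=5, y=9) -> (x=4, y=9)
  S (south): blocked, stay at (x=4, y=9)
  E (east): (x=4, y=9) -> (x=5, y=9)
  E (east): (x=5, y=9) -> (x=6, y=9)
  W (west): (x=6, y=9) -> (x=5, y=9)
  N (north): blocked, stay at (x=5, y=9)
  E (east): (x=5, y=9) -> (x=6, y=9)
  E (east): (x=6, y=9) -> (x=7, y=9)
  N (north): (x=7, y=9) -> (x=7, y=8)
  N (north): (x=7, y=8) -> (x=7, y=7)
Final: (x=7, y=7)

Answer: Final position: (x=7, y=7)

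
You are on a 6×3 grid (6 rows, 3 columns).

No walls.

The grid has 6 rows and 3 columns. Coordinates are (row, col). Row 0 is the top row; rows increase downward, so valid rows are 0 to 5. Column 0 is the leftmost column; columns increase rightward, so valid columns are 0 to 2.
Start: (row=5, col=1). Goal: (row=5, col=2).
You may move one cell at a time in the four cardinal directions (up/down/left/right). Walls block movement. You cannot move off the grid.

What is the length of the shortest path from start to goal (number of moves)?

Answer: Shortest path length: 1

Derivation:
BFS from (row=5, col=1) until reaching (row=5, col=2):
  Distance 0: (row=5, col=1)
  Distance 1: (row=4, col=1), (row=5, col=0), (row=5, col=2)  <- goal reached here
One shortest path (1 moves): (row=5, col=1) -> (row=5, col=2)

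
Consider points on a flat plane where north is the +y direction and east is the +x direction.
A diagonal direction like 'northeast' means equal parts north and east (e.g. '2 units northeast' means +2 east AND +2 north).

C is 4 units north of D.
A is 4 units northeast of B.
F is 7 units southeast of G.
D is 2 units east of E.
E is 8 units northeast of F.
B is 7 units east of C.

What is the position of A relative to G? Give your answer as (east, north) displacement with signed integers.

Answer: A is at (east=28, north=9) relative to G.

Derivation:
Place G at the origin (east=0, north=0).
  F is 7 units southeast of G: delta (east=+7, north=-7); F at (east=7, north=-7).
  E is 8 units northeast of F: delta (east=+8, north=+8); E at (east=15, north=1).
  D is 2 units east of E: delta (east=+2, north=+0); D at (east=17, north=1).
  C is 4 units north of D: delta (east=+0, north=+4); C at (east=17, north=5).
  B is 7 units east of C: delta (east=+7, north=+0); B at (east=24, north=5).
  A is 4 units northeast of B: delta (east=+4, north=+4); A at (east=28, north=9).
Therefore A relative to G: (east=28, north=9).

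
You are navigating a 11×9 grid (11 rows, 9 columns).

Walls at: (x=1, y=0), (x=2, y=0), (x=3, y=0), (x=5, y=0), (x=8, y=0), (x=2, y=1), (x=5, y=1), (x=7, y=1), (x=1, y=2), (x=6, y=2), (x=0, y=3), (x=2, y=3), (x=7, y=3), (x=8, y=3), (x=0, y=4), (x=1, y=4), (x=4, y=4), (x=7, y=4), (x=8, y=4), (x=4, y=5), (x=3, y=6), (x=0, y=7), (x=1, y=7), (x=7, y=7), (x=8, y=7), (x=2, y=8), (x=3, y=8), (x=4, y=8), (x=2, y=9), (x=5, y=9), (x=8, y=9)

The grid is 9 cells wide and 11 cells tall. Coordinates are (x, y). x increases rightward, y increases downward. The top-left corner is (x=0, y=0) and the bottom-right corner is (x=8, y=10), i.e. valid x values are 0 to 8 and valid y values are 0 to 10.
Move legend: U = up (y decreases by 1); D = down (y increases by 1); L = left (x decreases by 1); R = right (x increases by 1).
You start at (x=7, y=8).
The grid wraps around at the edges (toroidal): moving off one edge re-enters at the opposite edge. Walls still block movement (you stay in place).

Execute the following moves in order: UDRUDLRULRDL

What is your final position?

Answer: Final position: (x=6, y=9)

Derivation:
Start: (x=7, y=8)
  U (up): blocked, stay at (x=7, y=8)
  D (down): (x=7, y=8) -> (x=7, y=9)
  R (right): blocked, stay at (x=7, y=9)
  U (up): (x=7, y=9) -> (x=7, y=8)
  D (down): (x=7, y=8) -> (x=7, y=9)
  L (left): (x=7, y=9) -> (x=6, y=9)
  R (right): (x=6, y=9) -> (x=7, y=9)
  U (up): (x=7, y=9) -> (x=7, y=8)
  L (left): (x=7, y=8) -> (x=6, y=8)
  R (right): (x=6, y=8) -> (x=7, y=8)
  D (down): (x=7, y=8) -> (x=7, y=9)
  L (left): (x=7, y=9) -> (x=6, y=9)
Final: (x=6, y=9)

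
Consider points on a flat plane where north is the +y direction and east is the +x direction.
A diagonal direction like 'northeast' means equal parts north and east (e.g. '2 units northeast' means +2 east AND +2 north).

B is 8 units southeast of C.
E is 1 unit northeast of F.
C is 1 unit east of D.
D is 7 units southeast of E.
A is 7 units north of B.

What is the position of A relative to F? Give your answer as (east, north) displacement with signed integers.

Place F at the origin (east=0, north=0).
  E is 1 unit northeast of F: delta (east=+1, north=+1); E at (east=1, north=1).
  D is 7 units southeast of E: delta (east=+7, north=-7); D at (east=8, north=-6).
  C is 1 unit east of D: delta (east=+1, north=+0); C at (east=9, north=-6).
  B is 8 units southeast of C: delta (east=+8, north=-8); B at (east=17, north=-14).
  A is 7 units north of B: delta (east=+0, north=+7); A at (east=17, north=-7).
Therefore A relative to F: (east=17, north=-7).

Answer: A is at (east=17, north=-7) relative to F.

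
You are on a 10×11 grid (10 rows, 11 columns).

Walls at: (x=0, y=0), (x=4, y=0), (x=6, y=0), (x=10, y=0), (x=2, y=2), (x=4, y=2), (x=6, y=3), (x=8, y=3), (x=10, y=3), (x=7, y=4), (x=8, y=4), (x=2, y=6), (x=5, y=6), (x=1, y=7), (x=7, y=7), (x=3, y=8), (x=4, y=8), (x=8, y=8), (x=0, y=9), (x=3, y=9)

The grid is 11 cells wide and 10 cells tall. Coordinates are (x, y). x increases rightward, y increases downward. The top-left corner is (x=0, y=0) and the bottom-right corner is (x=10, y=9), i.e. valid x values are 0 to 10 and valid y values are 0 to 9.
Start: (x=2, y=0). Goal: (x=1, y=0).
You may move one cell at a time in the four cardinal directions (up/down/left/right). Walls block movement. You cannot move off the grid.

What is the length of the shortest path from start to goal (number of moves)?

BFS from (x=2, y=0) until reaching (x=1, y=0):
  Distance 0: (x=2, y=0)
  Distance 1: (x=1, y=0), (x=3, y=0), (x=2, y=1)  <- goal reached here
One shortest path (1 moves): (x=2, y=0) -> (x=1, y=0)

Answer: Shortest path length: 1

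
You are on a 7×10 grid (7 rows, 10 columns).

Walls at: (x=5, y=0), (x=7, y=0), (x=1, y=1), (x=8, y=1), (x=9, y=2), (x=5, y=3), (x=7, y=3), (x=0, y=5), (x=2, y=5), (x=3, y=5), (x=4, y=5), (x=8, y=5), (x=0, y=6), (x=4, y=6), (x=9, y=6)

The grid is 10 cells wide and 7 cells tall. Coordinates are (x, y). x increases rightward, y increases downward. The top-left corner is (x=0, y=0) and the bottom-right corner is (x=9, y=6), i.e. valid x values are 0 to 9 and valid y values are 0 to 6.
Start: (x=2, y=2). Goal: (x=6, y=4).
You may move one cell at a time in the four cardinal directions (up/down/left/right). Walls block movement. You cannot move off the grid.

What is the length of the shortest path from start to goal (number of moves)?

Answer: Shortest path length: 6

Derivation:
BFS from (x=2, y=2) until reaching (x=6, y=4):
  Distance 0: (x=2, y=2)
  Distance 1: (x=2, y=1), (x=1, y=2), (x=3, y=2), (x=2, y=3)
  Distance 2: (x=2, y=0), (x=3, y=1), (x=0, y=2), (x=4, y=2), (x=1, y=3), (x=3, y=3), (x=2, y=4)
  Distance 3: (x=1, y=0), (x=3, y=0), (x=0, y=1), (x=4, y=1), (x=5, y=2), (x=0, y=3), (x=4, y=3), (x=1, y=4), (x=3, y=4)
  Distance 4: (x=0, y=0), (x=4, y=0), (x=5, y=1), (x=6, y=2), (x=0, y=4), (x=4, y=4), (x=1, y=5)
  Distance 5: (x=6, y=1), (x=7, y=2), (x=6, y=3), (x=5, y=4), (x=1, y=6)
  Distance 6: (x=6, y=0), (x=7, y=1), (x=8, y=2), (x=6, y=4), (x=5, y=5), (x=2, y=6)  <- goal reached here
One shortest path (6 moves): (x=2, y=2) -> (x=3, y=2) -> (x=4, y=2) -> (x=5, y=2) -> (x=6, y=2) -> (x=6, y=3) -> (x=6, y=4)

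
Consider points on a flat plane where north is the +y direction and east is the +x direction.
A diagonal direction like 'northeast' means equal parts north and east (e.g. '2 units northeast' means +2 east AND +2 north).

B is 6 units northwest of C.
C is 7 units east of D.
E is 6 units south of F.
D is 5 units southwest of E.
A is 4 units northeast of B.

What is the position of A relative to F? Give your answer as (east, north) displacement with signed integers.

Answer: A is at (east=0, north=-1) relative to F.

Derivation:
Place F at the origin (east=0, north=0).
  E is 6 units south of F: delta (east=+0, north=-6); E at (east=0, north=-6).
  D is 5 units southwest of E: delta (east=-5, north=-5); D at (east=-5, north=-11).
  C is 7 units east of D: delta (east=+7, north=+0); C at (east=2, north=-11).
  B is 6 units northwest of C: delta (east=-6, north=+6); B at (east=-4, north=-5).
  A is 4 units northeast of B: delta (east=+4, north=+4); A at (east=0, north=-1).
Therefore A relative to F: (east=0, north=-1).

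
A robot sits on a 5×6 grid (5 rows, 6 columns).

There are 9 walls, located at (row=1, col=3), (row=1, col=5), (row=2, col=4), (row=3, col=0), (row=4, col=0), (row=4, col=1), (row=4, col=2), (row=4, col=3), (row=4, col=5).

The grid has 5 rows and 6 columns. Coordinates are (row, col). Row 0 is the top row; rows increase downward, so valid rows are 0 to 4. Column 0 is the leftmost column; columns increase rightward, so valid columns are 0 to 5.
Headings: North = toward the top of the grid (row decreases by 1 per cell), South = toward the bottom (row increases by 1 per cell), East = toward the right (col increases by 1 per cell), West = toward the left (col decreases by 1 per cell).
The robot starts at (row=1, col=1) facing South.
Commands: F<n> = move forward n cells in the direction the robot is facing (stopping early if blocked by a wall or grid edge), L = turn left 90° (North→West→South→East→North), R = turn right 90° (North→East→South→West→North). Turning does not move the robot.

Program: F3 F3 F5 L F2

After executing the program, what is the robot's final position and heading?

Start: (row=1, col=1), facing South
  F3: move forward 2/3 (blocked), now at (row=3, col=1)
  F3: move forward 0/3 (blocked), now at (row=3, col=1)
  F5: move forward 0/5 (blocked), now at (row=3, col=1)
  L: turn left, now facing East
  F2: move forward 2, now at (row=3, col=3)
Final: (row=3, col=3), facing East

Answer: Final position: (row=3, col=3), facing East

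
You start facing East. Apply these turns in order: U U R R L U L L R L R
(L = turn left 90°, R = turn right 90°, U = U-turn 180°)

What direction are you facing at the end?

Answer: Final heading: West

Derivation:
Start: East
  U (U-turn (180°)) -> West
  U (U-turn (180°)) -> East
  R (right (90° clockwise)) -> South
  R (right (90° clockwise)) -> West
  L (left (90° counter-clockwise)) -> South
  U (U-turn (180°)) -> North
  L (left (90° counter-clockwise)) -> West
  L (left (90° counter-clockwise)) -> South
  R (right (90° clockwise)) -> West
  L (left (90° counter-clockwise)) -> South
  R (right (90° clockwise)) -> West
Final: West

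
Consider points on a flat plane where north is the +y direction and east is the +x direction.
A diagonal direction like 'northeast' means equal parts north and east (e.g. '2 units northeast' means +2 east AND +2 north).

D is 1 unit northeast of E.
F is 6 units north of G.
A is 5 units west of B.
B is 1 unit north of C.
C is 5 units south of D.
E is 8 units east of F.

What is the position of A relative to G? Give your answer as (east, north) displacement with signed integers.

Answer: A is at (east=4, north=3) relative to G.

Derivation:
Place G at the origin (east=0, north=0).
  F is 6 units north of G: delta (east=+0, north=+6); F at (east=0, north=6).
  E is 8 units east of F: delta (east=+8, north=+0); E at (east=8, north=6).
  D is 1 unit northeast of E: delta (east=+1, north=+1); D at (east=9, north=7).
  C is 5 units south of D: delta (east=+0, north=-5); C at (east=9, north=2).
  B is 1 unit north of C: delta (east=+0, north=+1); B at (east=9, north=3).
  A is 5 units west of B: delta (east=-5, north=+0); A at (east=4, north=3).
Therefore A relative to G: (east=4, north=3).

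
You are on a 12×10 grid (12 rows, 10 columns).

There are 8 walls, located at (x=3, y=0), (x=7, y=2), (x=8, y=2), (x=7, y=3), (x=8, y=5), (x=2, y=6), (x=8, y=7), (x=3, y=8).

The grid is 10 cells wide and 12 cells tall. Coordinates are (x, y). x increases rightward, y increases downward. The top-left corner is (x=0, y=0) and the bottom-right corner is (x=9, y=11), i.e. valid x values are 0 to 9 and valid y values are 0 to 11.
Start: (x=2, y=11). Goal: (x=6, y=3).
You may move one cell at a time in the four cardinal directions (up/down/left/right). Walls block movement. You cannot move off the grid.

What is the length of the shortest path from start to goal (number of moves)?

BFS from (x=2, y=11) until reaching (x=6, y=3):
  Distance 0: (x=2, y=11)
  Distance 1: (x=2, y=10), (x=1, y=11), (x=3, y=11)
  Distance 2: (x=2, y=9), (x=1, y=10), (x=3, y=10), (x=0, y=11), (x=4, y=11)
  Distance 3: (x=2, y=8), (x=1, y=9), (x=3, y=9), (x=0, y=10), (x=4, y=10), (x=5, y=11)
  Distance 4: (x=2, y=7), (x=1, y=8), (x=0, y=9), (x=4, y=9), (x=5, y=10), (x=6, y=11)
  Distance 5: (x=1, y=7), (x=3, y=7), (x=0, y=8), (x=4, y=8), (x=5, y=9), (x=6, y=10), (x=7, y=11)
  Distance 6: (x=1, y=6), (x=3, y=6), (x=0, y=7), (x=4, y=7), (x=5, y=8), (x=6, y=9), (x=7, y=10), (x=8, y=11)
  Distance 7: (x=1, y=5), (x=3, y=5), (x=0, y=6), (x=4, y=6), (x=5, y=7), (x=6, y=8), (x=7, y=9), (x=8, y=10), (x=9, y=11)
  Distance 8: (x=1, y=4), (x=3, y=4), (x=0, y=5), (x=2, y=5), (x=4, y=5), (x=5, y=6), (x=6, y=7), (x=7, y=8), (x=8, y=9), (x=9, y=10)
  Distance 9: (x=1, y=3), (x=3, y=3), (x=0, y=4), (x=2, y=4), (x=4, y=4), (x=5, y=5), (x=6, y=6), (x=7, y=7), (x=8, y=8), (x=9, y=9)
  Distance 10: (x=1, y=2), (x=3, y=2), (x=0, y=3), (x=2, y=3), (x=4, y=3), (x=5, y=4), (x=6, y=5), (x=7, y=6), (x=9, y=8)
  Distance 11: (x=1, y=1), (x=3, y=1), (x=0, y=2), (x=2, y=2), (x=4, y=2), (x=5, y=3), (x=6, y=4), (x=7, y=5), (x=8, y=6), (x=9, y=7)
  Distance 12: (x=1, y=0), (x=0, y=1), (x=2, y=1), (x=4, y=1), (x=5, y=2), (x=6, y=3), (x=7, y=4), (x=9, y=6)  <- goal reached here
One shortest path (12 moves): (x=2, y=11) -> (x=3, y=11) -> (x=4, y=11) -> (x=5, y=11) -> (x=6, y=11) -> (x=6, y=10) -> (x=6, y=9) -> (x=6, y=8) -> (x=6, y=7) -> (x=6, y=6) -> (x=6, y=5) -> (x=6, y=4) -> (x=6, y=3)

Answer: Shortest path length: 12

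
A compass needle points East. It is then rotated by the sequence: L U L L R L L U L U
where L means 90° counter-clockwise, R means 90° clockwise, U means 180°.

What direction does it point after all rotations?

Answer: Final heading: South

Derivation:
Start: East
  L (left (90° counter-clockwise)) -> North
  U (U-turn (180°)) -> South
  L (left (90° counter-clockwise)) -> East
  L (left (90° counter-clockwise)) -> North
  R (right (90° clockwise)) -> East
  L (left (90° counter-clockwise)) -> North
  L (left (90° counter-clockwise)) -> West
  U (U-turn (180°)) -> East
  L (left (90° counter-clockwise)) -> North
  U (U-turn (180°)) -> South
Final: South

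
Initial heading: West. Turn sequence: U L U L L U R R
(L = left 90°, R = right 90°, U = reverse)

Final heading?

Start: West
  U (U-turn (180°)) -> East
  L (left (90° counter-clockwise)) -> North
  U (U-turn (180°)) -> South
  L (left (90° counter-clockwise)) -> East
  L (left (90° counter-clockwise)) -> North
  U (U-turn (180°)) -> South
  R (right (90° clockwise)) -> West
  R (right (90° clockwise)) -> North
Final: North

Answer: Final heading: North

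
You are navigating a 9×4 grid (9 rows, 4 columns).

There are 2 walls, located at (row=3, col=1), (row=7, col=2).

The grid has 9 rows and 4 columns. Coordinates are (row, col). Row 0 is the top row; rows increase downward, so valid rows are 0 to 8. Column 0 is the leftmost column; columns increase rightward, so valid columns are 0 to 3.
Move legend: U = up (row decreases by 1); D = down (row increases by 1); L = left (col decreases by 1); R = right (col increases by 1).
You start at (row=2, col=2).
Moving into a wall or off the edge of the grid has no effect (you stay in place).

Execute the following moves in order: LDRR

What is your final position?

Start: (row=2, col=2)
  L (left): (row=2, col=2) -> (row=2, col=1)
  D (down): blocked, stay at (row=2, col=1)
  R (right): (row=2, col=1) -> (row=2, col=2)
  R (right): (row=2, col=2) -> (row=2, col=3)
Final: (row=2, col=3)

Answer: Final position: (row=2, col=3)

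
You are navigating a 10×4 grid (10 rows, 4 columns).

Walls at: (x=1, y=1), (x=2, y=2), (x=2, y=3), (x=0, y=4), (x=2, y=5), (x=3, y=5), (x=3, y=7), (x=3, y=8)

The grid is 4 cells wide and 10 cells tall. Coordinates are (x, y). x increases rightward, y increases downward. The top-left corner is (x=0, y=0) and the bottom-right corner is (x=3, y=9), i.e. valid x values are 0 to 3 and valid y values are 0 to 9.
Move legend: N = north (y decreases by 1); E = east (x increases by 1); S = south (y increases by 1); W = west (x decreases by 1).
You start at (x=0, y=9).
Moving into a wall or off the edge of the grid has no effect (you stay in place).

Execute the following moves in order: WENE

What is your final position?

Answer: Final position: (x=2, y=8)

Derivation:
Start: (x=0, y=9)
  W (west): blocked, stay at (x=0, y=9)
  E (east): (x=0, y=9) -> (x=1, y=9)
  N (north): (x=1, y=9) -> (x=1, y=8)
  E (east): (x=1, y=8) -> (x=2, y=8)
Final: (x=2, y=8)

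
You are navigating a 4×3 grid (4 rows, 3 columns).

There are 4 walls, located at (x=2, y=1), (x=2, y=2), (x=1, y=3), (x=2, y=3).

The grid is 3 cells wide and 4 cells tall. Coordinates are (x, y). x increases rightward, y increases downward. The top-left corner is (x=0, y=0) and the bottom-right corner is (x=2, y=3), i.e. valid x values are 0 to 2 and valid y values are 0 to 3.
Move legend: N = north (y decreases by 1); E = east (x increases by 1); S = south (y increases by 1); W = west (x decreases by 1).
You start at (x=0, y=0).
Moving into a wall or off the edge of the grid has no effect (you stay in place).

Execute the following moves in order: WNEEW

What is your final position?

Answer: Final position: (x=1, y=0)

Derivation:
Start: (x=0, y=0)
  W (west): blocked, stay at (x=0, y=0)
  N (north): blocked, stay at (x=0, y=0)
  E (east): (x=0, y=0) -> (x=1, y=0)
  E (east): (x=1, y=0) -> (x=2, y=0)
  W (west): (x=2, y=0) -> (x=1, y=0)
Final: (x=1, y=0)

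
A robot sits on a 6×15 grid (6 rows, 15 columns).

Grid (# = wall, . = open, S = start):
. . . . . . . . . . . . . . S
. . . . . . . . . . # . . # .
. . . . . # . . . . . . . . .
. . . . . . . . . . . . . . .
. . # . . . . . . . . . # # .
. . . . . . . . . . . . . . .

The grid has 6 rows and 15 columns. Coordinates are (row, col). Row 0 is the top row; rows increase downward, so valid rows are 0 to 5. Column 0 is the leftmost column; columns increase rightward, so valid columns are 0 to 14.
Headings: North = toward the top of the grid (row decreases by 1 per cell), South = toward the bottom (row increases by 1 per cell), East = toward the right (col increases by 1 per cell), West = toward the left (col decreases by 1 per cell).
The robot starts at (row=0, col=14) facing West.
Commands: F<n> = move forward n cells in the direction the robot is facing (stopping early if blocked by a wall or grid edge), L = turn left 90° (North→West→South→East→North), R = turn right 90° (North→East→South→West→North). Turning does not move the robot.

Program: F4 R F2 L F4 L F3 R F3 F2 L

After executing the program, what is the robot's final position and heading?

Start: (row=0, col=14), facing West
  F4: move forward 4, now at (row=0, col=10)
  R: turn right, now facing North
  F2: move forward 0/2 (blocked), now at (row=0, col=10)
  L: turn left, now facing West
  F4: move forward 4, now at (row=0, col=6)
  L: turn left, now facing South
  F3: move forward 3, now at (row=3, col=6)
  R: turn right, now facing West
  F3: move forward 3, now at (row=3, col=3)
  F2: move forward 2, now at (row=3, col=1)
  L: turn left, now facing South
Final: (row=3, col=1), facing South

Answer: Final position: (row=3, col=1), facing South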